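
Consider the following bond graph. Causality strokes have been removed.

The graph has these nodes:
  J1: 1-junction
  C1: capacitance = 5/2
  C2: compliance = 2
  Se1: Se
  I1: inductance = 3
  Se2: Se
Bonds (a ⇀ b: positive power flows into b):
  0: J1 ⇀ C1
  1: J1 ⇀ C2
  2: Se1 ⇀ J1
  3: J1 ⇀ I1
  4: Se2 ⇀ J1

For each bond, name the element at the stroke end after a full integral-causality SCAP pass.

β0 stroke→J1
β1 stroke→J1
β2 stroke→J1
β3 stroke→I1
β4 stroke→J1

bond 2 |J1  (Se1 fixes effort; stroke away)
bond 4 |J1  (Se2 fixes effort; stroke away)
bond 0 |J1  (C1: C, integral causality)
bond 1 |J1  (C2 integral (e out))
bond 3 |I1  (J1 needs exactly one f-in)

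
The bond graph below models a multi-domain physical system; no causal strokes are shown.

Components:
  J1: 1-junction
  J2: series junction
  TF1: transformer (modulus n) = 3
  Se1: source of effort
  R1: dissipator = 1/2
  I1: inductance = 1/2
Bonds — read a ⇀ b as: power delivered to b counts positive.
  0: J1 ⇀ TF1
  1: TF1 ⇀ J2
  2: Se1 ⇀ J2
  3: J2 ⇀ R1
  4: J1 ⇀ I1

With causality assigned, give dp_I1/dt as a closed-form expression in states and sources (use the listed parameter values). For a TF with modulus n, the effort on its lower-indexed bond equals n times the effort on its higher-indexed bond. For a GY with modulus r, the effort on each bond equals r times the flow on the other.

dp_I1/dt = 3*E_Se1 - 9*p_I1

bond 2 stroke at J2  (source Se1 imposes e)
bond 4 stroke at I1  (prefer integral on I1)
bond 0 stroke at J1  (J1: bond 4 brought flow, rest push out)
bond 1 stroke at TF1  (TF1 one-in-one-out from 0)
bond 3 stroke at J2  (1-jn J2 has f-setter on 1)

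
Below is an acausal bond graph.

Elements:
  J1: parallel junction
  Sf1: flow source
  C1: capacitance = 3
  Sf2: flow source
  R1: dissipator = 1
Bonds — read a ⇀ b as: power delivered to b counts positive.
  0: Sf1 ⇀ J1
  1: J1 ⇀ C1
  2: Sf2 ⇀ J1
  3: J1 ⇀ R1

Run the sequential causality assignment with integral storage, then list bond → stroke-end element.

β0 stroke at Sf1
β1 stroke at J1
β2 stroke at Sf2
β3 stroke at R1

bond 0 |Sf1  (Sf1 fixes flow; stroke at Sf1)
bond 2 |Sf2  (source Sf2 imposes f)
bond 1 |J1  (C1: C, integral causality)
bond 3 |R1  (J1 effort already set via bond 1)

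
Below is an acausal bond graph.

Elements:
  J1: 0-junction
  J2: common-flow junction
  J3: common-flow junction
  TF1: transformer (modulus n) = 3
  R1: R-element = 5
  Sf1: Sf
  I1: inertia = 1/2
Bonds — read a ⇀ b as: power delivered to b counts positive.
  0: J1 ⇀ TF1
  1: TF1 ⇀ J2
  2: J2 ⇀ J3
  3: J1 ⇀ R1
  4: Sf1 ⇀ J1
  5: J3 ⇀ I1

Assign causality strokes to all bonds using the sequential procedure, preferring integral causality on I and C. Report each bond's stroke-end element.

#4 |Sf1  (Sf1 fixes flow; stroke at Sf1)
#5 |I1  (I1 outputs flow p/I1)
#2 |J3  (J3: bond 5 brought flow, rest push out)
#1 |J2  (J2 flow already set via bond 2)
#0 |TF1  (TF1: transformer flips bond 1)
#3 |J1  (J1: last free bond brings effort in)

bond 0 stroke→TF1
bond 1 stroke→J2
bond 2 stroke→J3
bond 3 stroke→J1
bond 4 stroke→Sf1
bond 5 stroke→I1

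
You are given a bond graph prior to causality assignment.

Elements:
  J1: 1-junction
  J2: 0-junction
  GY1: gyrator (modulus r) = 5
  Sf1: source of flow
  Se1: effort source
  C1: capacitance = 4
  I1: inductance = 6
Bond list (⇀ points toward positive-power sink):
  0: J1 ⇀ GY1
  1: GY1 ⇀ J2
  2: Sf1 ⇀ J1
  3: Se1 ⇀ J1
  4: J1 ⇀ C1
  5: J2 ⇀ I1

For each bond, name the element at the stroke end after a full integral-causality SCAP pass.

b0 →J1
b1 →J2
b2 →Sf1
b3 →J1
b4 →J1
b5 →I1

bond 2 |Sf1  (source Sf1 imposes f)
bond 3 |J1  (Se1: effort source, stroke at far end)
bond 0 |J1  (J1 flow already set via bond 2)
bond 4 |J1  (1-jn J1 has f-setter on 2)
bond 1 |J2  (GY1 both-in/both-out from 0)
bond 5 |I1  (J2 effort already set via bond 1)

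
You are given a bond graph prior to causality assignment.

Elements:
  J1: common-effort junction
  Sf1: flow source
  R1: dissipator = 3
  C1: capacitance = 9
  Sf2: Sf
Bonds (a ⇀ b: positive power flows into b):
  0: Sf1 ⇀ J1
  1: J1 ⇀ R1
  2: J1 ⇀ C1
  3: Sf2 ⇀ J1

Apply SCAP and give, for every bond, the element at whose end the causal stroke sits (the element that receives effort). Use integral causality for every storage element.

bond 0 stroke at Sf1
bond 1 stroke at R1
bond 2 stroke at J1
bond 3 stroke at Sf2

#0 |Sf1  (Sf1 (Sf) sets flow on bond)
#3 |Sf2  (Sf2 (Sf) sets flow on bond)
#2 |J1  (C1 integral (e out))
#1 |R1  (J1 effort already set via bond 2)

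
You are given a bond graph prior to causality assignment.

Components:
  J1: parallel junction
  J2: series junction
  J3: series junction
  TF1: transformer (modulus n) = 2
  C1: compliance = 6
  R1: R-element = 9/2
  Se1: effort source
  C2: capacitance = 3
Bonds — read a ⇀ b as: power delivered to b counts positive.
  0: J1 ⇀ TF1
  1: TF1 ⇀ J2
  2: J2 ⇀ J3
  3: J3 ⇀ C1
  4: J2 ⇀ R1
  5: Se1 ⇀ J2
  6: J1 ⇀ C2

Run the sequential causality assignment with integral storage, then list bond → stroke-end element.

bond 0 stroke at TF1
bond 1 stroke at J2
bond 2 stroke at J2
bond 3 stroke at J3
bond 4 stroke at R1
bond 5 stroke at J2
bond 6 stroke at J1

b5 stroke→J2  (Se1: effort source, stroke at far end)
b3 stroke→J3  (C1: C, integral causality)
b2 stroke→J2  (J3: last free bond brings flow in)
b6 stroke→J1  (C2 integral (e out))
b0 stroke→TF1  (J1 effort already set via bond 6)
b1 stroke→J2  (TF TF1: opposite of bond 0)
b4 stroke→R1  (J2 needs exactly one f-in)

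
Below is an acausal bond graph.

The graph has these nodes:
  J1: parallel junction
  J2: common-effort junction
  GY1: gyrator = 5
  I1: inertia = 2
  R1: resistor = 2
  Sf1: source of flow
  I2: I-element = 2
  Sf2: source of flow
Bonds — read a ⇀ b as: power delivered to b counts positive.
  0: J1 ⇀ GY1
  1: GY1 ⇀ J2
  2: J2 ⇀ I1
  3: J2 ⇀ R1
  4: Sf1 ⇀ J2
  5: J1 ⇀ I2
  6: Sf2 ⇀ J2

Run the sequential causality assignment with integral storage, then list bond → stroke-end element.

β4 stroke at Sf1  (Sf1 (Sf) sets flow on bond)
β6 stroke at Sf2  (Sf2 fixes flow; stroke at Sf2)
β2 stroke at I1  (I1 outputs flow p/I1)
β5 stroke at I2  (I2: I, integral causality)
β0 stroke at J1  (J1 needs exactly one e-in)
β1 stroke at J2  (GY1 both-in/both-out from 0)
β3 stroke at R1  (common-e at J2 fixed by 1)

#0 |J1
#1 |J2
#2 |I1
#3 |R1
#4 |Sf1
#5 |I2
#6 |Sf2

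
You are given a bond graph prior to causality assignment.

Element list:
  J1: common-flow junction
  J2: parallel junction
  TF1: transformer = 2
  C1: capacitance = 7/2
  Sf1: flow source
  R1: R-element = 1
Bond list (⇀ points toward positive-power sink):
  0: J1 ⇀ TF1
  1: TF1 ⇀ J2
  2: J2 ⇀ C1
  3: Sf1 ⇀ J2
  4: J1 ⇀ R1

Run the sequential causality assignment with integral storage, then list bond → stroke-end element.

#3 →Sf1  (source Sf1 imposes f)
#2 →J2  (C1 outputs effort q/C1)
#1 →TF1  (J2: bond 2 brought effort, rest push out)
#0 →J1  (through TF1, causality passes straight; one stroke at TF1)
#4 →R1  (only one flow-in slot at J1)

bond 0 |J1
bond 1 |TF1
bond 2 |J2
bond 3 |Sf1
bond 4 |R1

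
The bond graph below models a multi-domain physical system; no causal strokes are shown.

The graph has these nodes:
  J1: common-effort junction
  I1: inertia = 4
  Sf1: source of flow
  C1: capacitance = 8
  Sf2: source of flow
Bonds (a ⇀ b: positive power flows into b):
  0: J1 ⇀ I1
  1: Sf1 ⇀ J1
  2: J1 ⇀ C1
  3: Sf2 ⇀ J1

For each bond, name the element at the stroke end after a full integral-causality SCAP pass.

bond 0 →I1
bond 1 →Sf1
bond 2 →J1
bond 3 →Sf2

b1 |Sf1  (source Sf1 imposes f)
b3 |Sf2  (source Sf2 imposes f)
b0 |I1  (I1 integral (f out))
b2 |J1  (J1 needs exactly one e-in)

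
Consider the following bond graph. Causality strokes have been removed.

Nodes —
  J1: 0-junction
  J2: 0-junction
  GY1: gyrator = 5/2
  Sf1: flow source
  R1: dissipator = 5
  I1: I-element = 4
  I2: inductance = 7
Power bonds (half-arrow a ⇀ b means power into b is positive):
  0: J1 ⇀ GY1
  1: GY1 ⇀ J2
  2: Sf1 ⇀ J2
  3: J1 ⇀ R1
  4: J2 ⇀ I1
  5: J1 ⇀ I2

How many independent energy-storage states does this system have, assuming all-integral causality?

β2 →Sf1  (Sf1 fixes flow; stroke at Sf1)
β4 →I1  (prefer integral on I1)
β1 →J2  (closing 0-jn rule on J2)
β0 →J1  (through GY1, causality inverts; strokes same side of GY1)
β3 →R1  (J1: bond 0 brought effort, rest push out)
β5 →I2  (J1: bond 0 brought effort, rest push out)

2  (I1, I2 all integral)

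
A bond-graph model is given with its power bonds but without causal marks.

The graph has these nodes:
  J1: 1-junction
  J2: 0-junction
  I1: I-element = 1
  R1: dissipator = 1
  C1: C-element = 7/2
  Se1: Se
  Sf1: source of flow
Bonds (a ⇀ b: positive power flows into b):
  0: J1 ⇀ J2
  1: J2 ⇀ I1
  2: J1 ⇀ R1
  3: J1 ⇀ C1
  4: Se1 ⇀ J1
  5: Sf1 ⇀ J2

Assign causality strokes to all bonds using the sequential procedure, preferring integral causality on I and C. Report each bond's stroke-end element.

#4 →J1  (Se1 (Se) sets effort on bond)
#5 →Sf1  (Sf1 (Sf) sets flow on bond)
#1 →I1  (prefer integral on I1)
#0 →J2  (closing 0-jn rule on J2)
#2 →J1  (1-jn J1 has f-setter on 0)
#3 →J1  (common-f at J1 fixed by 0)

b0 →J2
b1 →I1
b2 →J1
b3 →J1
b4 →J1
b5 →Sf1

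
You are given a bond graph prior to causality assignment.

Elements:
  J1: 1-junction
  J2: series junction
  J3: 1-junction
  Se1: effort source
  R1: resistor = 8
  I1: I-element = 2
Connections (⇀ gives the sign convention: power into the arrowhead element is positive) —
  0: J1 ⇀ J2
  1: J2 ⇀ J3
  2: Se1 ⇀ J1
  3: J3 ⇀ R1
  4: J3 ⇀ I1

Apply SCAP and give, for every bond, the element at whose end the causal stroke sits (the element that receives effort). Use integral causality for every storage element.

b0 stroke→J2
b1 stroke→J3
b2 stroke→J1
b3 stroke→J3
b4 stroke→I1

b2 |J1  (source Se1 imposes e)
b0 |J2  (closing 1-jn rule on J1)
b1 |J3  (only one flow-in slot at J2)
b4 |I1  (prefer integral on I1)
b3 |J3  (J3: bond 4 brought flow, rest push out)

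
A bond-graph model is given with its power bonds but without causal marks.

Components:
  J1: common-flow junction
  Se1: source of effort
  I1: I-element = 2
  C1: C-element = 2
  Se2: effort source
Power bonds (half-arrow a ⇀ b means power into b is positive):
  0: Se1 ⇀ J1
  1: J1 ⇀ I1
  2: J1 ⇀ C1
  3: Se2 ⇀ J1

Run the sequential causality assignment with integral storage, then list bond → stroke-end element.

bond 0 →J1  (source Se1 imposes e)
bond 3 →J1  (Se2 fixes effort; stroke away)
bond 1 →I1  (I1: I, integral causality)
bond 2 →J1  (1-jn J1 has f-setter on 1)

#0 →J1
#1 →I1
#2 →J1
#3 →J1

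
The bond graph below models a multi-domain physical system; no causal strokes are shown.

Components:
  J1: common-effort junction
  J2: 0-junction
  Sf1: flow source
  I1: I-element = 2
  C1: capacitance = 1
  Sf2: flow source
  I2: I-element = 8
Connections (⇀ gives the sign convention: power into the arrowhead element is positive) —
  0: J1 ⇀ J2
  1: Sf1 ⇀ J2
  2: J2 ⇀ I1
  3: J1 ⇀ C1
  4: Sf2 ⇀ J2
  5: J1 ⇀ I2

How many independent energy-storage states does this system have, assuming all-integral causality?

β1 stroke at Sf1  (source Sf1 imposes f)
β4 stroke at Sf2  (Sf2 fixes flow; stroke at Sf2)
β2 stroke at I1  (I1 outputs flow p/I1)
β0 stroke at J2  (closing 0-jn rule on J2)
β3 stroke at J1  (C1 outputs effort q/C1)
β5 stroke at I2  (0-jn J1 has e-setter on 3)

3  (C1, I1, I2 all integral)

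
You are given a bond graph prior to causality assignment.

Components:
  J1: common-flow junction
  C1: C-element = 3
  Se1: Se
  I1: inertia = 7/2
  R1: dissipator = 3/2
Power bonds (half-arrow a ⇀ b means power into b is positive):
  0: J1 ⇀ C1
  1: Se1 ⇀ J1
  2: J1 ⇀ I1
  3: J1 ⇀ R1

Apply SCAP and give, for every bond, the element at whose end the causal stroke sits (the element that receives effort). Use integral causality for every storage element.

#1 stroke→J1  (source Se1 imposes e)
#0 stroke→J1  (C1 outputs effort q/C1)
#2 stroke→I1  (prefer integral on I1)
#3 stroke→J1  (common-f at J1 fixed by 2)

β0 stroke→J1
β1 stroke→J1
β2 stroke→I1
β3 stroke→J1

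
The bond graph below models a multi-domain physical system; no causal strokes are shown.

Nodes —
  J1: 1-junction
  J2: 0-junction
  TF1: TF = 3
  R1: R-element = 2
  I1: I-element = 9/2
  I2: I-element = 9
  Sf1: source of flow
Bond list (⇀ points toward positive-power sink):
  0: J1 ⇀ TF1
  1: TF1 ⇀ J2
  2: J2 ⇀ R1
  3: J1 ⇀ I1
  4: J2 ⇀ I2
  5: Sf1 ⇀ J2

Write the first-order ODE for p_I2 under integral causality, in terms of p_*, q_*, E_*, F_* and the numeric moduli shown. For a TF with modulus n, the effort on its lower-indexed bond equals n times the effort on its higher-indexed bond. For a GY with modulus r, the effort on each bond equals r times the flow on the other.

#5 |Sf1  (Sf1 (Sf) sets flow on bond)
#3 |I1  (I1 integral (f out))
#0 |J1  (common-f at J1 fixed by 3)
#1 |TF1  (through TF1, causality passes straight; one stroke at TF1)
#4 |I2  (I2: I, integral causality)
#2 |J2  (only one effort-in slot at J2)

dp_I2/dt = 2*F_Sf1 + 4*p_I1/3 - 2*p_I2/9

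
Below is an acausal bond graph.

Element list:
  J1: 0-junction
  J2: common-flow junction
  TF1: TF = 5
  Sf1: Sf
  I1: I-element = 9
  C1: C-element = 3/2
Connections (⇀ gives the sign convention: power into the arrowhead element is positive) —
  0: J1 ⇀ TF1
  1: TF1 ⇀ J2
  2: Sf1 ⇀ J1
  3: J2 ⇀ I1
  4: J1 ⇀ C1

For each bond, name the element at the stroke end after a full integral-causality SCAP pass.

β0 |TF1
β1 |J2
β2 |Sf1
β3 |I1
β4 |J1

#2 |Sf1  (Sf1 fixes flow; stroke at Sf1)
#3 |I1  (I1 integral (f out))
#1 |J2  (common-f at J2 fixed by 3)
#0 |TF1  (through TF1, causality passes straight; one stroke at TF1)
#4 |J1  (J1: last free bond brings effort in)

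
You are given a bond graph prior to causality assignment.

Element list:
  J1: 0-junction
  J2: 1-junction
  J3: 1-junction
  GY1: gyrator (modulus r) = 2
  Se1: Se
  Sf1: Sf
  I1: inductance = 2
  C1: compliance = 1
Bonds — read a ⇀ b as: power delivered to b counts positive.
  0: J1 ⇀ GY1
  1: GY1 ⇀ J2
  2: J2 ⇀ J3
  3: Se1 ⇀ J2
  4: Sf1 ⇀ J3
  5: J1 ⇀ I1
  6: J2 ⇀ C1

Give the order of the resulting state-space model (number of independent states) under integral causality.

2  (C1, I1 all integral)

bond 3 |J2  (Se1 fixes effort; stroke away)
bond 4 |Sf1  (source Sf1 imposes f)
bond 2 |J3  (1-jn J3 has f-setter on 4)
bond 1 |J2  (1-jn J2 has f-setter on 2)
bond 6 |J2  (1-jn J2 has f-setter on 2)
bond 0 |J1  (GY1 both-in/both-out from 1)
bond 5 |I1  (J1 effort already set via bond 0)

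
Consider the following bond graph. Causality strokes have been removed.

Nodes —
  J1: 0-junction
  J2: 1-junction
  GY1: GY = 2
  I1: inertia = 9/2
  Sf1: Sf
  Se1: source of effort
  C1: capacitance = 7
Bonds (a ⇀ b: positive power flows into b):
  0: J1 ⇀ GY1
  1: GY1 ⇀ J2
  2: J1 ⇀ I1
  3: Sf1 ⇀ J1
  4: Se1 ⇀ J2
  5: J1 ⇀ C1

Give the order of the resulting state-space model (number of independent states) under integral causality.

#3 stroke at Sf1  (Sf1: flow source, stroke at near end)
#4 stroke at J2  (Se1: effort source, stroke at far end)
#1 stroke at GY1  (closing 1-jn rule on J2)
#0 stroke at GY1  (GY1 both-in/both-out from 1)
#2 stroke at I1  (prefer integral on I1)
#5 stroke at J1  (closing 0-jn rule on J1)

2  (C1, I1 all integral)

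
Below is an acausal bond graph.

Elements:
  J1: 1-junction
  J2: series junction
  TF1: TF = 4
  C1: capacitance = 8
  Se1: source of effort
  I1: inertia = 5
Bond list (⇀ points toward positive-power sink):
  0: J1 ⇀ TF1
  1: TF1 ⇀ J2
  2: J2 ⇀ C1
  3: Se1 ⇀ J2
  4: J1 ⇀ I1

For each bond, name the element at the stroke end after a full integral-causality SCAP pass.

β3 →J2  (Se1 (Se) sets effort on bond)
β2 →J2  (prefer integral on C1)
β1 →TF1  (J2 needs exactly one f-in)
β0 →J1  (TF TF1: opposite of bond 1)
β4 →I1  (only one flow-in slot at J1)

b0 →J1
b1 →TF1
b2 →J2
b3 →J2
b4 →I1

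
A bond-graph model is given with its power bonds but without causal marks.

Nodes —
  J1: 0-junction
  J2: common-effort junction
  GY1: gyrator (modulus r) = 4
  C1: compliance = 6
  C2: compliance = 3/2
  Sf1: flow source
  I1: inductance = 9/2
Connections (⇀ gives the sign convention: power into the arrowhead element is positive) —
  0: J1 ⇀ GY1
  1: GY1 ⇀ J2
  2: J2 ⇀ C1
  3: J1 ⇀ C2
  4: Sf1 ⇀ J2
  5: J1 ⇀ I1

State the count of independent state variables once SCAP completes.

3  (C1, C2, I1 all integral)

#4 |Sf1  (Sf1 fixes flow; stroke at Sf1)
#2 |J2  (C1 outputs effort q/C1)
#1 |GY1  (J2 effort already set via bond 2)
#0 |GY1  (through GY1, causality inverts; strokes same side of GY1)
#3 |J1  (prefer integral on C2)
#5 |I1  (common-e at J1 fixed by 3)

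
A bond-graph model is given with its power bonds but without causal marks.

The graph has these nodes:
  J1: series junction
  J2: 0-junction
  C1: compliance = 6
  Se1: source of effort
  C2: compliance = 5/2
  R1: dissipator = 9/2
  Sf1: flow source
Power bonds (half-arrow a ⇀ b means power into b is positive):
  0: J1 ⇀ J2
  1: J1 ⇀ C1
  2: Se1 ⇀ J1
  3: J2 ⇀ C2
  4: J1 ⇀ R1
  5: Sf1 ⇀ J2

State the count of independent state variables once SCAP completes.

2  (C1, C2 all integral)

bond 2 stroke at J1  (Se1: effort source, stroke at far end)
bond 5 stroke at Sf1  (Sf1: flow source, stroke at near end)
bond 1 stroke at J1  (C1 integral (e out))
bond 3 stroke at J2  (C2: C, integral causality)
bond 0 stroke at J1  (J2: bond 3 brought effort, rest push out)
bond 4 stroke at R1  (only one flow-in slot at J1)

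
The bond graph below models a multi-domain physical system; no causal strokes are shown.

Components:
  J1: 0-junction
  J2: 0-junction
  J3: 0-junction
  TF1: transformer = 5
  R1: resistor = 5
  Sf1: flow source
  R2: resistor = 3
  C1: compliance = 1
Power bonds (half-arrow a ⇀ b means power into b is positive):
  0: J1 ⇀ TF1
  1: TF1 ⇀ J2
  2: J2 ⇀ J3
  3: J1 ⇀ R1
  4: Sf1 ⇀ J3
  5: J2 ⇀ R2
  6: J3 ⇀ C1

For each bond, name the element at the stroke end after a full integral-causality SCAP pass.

#4 stroke at Sf1  (Sf1 fixes flow; stroke at Sf1)
#6 stroke at J3  (C1 integral (e out))
#2 stroke at J2  (J3 effort already set via bond 6)
#1 stroke at TF1  (J2 effort already set via bond 2)
#5 stroke at R2  (common-e at J2 fixed by 2)
#0 stroke at J1  (TF TF1: opposite of bond 1)
#3 stroke at R1  (common-e at J1 fixed by 0)

b0 stroke→J1
b1 stroke→TF1
b2 stroke→J2
b3 stroke→R1
b4 stroke→Sf1
b5 stroke→R2
b6 stroke→J3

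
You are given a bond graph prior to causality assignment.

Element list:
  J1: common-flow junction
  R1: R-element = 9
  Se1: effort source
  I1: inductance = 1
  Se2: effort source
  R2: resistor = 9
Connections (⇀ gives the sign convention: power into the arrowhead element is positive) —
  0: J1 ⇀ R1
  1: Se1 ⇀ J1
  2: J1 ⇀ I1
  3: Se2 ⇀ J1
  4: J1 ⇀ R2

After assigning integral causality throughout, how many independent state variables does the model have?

1  (I1 all integral)

#1 stroke at J1  (Se1: effort source, stroke at far end)
#3 stroke at J1  (Se2: effort source, stroke at far end)
#2 stroke at I1  (I1 outputs flow p/I1)
#0 stroke at J1  (J1 flow already set via bond 2)
#4 stroke at J1  (J1 flow already set via bond 2)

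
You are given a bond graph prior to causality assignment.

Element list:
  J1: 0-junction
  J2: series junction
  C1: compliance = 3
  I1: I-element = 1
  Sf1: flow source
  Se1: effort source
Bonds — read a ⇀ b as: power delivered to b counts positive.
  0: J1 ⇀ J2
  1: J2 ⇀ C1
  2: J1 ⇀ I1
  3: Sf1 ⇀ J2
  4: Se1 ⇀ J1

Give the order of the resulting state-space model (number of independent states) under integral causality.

#3 stroke at Sf1  (Sf1 fixes flow; stroke at Sf1)
#4 stroke at J1  (Se1 fixes effort; stroke away)
#0 stroke at J2  (common-e at J1 fixed by 4)
#2 stroke at I1  (J1 effort already set via bond 4)
#1 stroke at J2  (J2 flow already set via bond 3)

2  (C1, I1 all integral)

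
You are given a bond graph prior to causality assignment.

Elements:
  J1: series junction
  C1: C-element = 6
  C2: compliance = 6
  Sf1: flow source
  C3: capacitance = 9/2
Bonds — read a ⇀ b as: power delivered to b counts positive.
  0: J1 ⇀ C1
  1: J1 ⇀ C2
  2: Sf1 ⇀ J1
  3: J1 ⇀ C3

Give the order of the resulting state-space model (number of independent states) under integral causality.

3  (C1, C2, C3 all integral)

b2 stroke at Sf1  (Sf1 fixes flow; stroke at Sf1)
b0 stroke at J1  (J1: bond 2 brought flow, rest push out)
b1 stroke at J1  (J1 flow already set via bond 2)
b3 stroke at J1  (common-f at J1 fixed by 2)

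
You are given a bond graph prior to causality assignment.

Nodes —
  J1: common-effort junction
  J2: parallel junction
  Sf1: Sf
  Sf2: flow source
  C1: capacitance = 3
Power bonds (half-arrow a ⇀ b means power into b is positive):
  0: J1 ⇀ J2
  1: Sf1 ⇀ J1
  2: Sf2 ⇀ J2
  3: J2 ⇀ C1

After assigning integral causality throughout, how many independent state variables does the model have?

1  (C1 all integral)

b1 stroke→Sf1  (Sf1 fixes flow; stroke at Sf1)
b2 stroke→Sf2  (source Sf2 imposes f)
b0 stroke→J1  (closing 0-jn rule on J1)
b3 stroke→J2  (J2: last free bond brings effort in)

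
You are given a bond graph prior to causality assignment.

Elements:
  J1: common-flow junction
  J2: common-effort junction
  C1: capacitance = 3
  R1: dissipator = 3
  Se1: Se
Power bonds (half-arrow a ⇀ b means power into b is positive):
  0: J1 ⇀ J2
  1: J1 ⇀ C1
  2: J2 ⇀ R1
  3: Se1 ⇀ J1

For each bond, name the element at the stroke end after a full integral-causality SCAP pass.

bond 3 |J1  (Se1 (Se) sets effort on bond)
bond 1 |J1  (prefer integral on C1)
bond 0 |J2  (J1: last free bond brings flow in)
bond 2 |R1  (J2 effort already set via bond 0)

b0 |J2
b1 |J1
b2 |R1
b3 |J1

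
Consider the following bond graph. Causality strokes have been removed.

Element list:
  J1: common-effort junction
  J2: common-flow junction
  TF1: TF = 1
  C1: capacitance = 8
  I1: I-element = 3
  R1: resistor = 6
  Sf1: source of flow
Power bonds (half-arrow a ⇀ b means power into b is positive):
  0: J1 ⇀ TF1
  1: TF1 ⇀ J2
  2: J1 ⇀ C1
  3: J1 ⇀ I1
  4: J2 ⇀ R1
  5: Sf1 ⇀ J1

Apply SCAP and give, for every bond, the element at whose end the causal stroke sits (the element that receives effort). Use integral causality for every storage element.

bond 0 stroke→TF1
bond 1 stroke→J2
bond 2 stroke→J1
bond 3 stroke→I1
bond 4 stroke→R1
bond 5 stroke→Sf1

bond 5 stroke at Sf1  (Sf1: flow source, stroke at near end)
bond 2 stroke at J1  (C1 outputs effort q/C1)
bond 0 stroke at TF1  (0-jn J1 has e-setter on 2)
bond 3 stroke at I1  (0-jn J1 has e-setter on 2)
bond 1 stroke at J2  (TF1: transformer flips bond 0)
bond 4 stroke at R1  (J2: last free bond brings flow in)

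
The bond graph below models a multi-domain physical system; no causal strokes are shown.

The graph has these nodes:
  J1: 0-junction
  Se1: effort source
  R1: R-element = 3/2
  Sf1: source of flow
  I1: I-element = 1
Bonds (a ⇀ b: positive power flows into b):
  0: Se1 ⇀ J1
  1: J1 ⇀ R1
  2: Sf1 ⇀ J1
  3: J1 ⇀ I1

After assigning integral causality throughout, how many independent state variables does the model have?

1  (I1 all integral)

β0 stroke→J1  (Se1 (Se) sets effort on bond)
β2 stroke→Sf1  (source Sf1 imposes f)
β1 stroke→R1  (common-e at J1 fixed by 0)
β3 stroke→I1  (J1 effort already set via bond 0)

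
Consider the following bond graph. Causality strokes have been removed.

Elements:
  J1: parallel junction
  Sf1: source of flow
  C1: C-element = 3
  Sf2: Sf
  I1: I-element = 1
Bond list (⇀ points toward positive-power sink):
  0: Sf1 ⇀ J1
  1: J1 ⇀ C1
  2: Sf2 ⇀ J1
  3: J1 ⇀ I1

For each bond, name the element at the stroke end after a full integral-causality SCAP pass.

bond 0 |Sf1
bond 1 |J1
bond 2 |Sf2
bond 3 |I1

β0 |Sf1  (Sf1 fixes flow; stroke at Sf1)
β2 |Sf2  (source Sf2 imposes f)
β1 |J1  (C1 outputs effort q/C1)
β3 |I1  (J1 effort already set via bond 1)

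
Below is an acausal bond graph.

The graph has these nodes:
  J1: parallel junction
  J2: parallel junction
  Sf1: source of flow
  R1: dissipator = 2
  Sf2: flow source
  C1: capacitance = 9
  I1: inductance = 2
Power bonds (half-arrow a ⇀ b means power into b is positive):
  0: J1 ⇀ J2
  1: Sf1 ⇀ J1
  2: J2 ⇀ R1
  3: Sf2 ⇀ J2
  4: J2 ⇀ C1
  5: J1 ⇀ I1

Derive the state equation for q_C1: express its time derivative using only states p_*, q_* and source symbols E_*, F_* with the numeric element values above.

bond 1 stroke→Sf1  (Sf1 fixes flow; stroke at Sf1)
bond 3 stroke→Sf2  (Sf2 (Sf) sets flow on bond)
bond 4 stroke→J2  (C1 integral (e out))
bond 0 stroke→J1  (0-jn J2 has e-setter on 4)
bond 2 stroke→R1  (J2 effort already set via bond 4)
bond 5 stroke→I1  (0-jn J1 has e-setter on 0)

dq_C1/dt = F_Sf1 + F_Sf2 - p_I1/2 - q_C1/18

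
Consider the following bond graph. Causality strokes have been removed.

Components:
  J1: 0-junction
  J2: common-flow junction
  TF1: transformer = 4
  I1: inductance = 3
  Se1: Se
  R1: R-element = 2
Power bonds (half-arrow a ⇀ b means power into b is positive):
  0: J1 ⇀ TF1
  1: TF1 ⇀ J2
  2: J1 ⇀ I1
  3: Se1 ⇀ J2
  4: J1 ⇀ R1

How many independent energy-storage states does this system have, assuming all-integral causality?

β3 stroke at J2  (Se1 (Se) sets effort on bond)
β1 stroke at TF1  (J2 needs exactly one f-in)
β0 stroke at J1  (TF1: transformer flips bond 1)
β2 stroke at I1  (0-jn J1 has e-setter on 0)
β4 stroke at R1  (common-e at J1 fixed by 0)

1  (I1 all integral)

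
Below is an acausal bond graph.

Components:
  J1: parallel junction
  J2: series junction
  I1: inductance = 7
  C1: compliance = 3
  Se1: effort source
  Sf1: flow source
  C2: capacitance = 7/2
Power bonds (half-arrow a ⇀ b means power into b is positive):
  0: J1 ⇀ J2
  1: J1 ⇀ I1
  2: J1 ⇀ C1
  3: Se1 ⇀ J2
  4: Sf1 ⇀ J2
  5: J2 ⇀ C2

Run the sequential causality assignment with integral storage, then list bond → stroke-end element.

b3 stroke→J2  (source Se1 imposes e)
b4 stroke→Sf1  (Sf1 fixes flow; stroke at Sf1)
b0 stroke→J2  (common-f at J2 fixed by 4)
b5 stroke→J2  (common-f at J2 fixed by 4)
b1 stroke→I1  (I1: I, integral causality)
b2 stroke→J1  (closing 0-jn rule on J1)

bond 0 →J2
bond 1 →I1
bond 2 →J1
bond 3 →J2
bond 4 →Sf1
bond 5 →J2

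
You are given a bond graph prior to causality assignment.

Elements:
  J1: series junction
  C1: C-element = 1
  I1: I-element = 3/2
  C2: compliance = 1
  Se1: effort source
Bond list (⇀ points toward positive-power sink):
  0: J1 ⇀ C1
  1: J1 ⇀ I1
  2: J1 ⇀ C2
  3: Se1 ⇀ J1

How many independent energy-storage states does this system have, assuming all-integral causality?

3  (C1, C2, I1 all integral)

β3 stroke at J1  (source Se1 imposes e)
β0 stroke at J1  (C1 outputs effort q/C1)
β1 stroke at I1  (I1: I, integral causality)
β2 stroke at J1  (1-jn J1 has f-setter on 1)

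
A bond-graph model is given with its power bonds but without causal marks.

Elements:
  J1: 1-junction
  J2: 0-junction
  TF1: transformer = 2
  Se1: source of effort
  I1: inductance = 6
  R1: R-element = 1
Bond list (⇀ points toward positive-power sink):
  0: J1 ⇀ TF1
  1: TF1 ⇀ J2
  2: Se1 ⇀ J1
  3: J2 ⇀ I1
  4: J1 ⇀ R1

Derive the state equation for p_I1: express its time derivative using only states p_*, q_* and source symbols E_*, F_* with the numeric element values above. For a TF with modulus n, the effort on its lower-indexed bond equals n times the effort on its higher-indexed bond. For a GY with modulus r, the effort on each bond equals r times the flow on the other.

#2 →J1  (source Se1 imposes e)
#3 →I1  (I1 outputs flow p/I1)
#1 →J2  (J2: last free bond brings effort in)
#0 →TF1  (TF TF1: opposite of bond 1)
#4 →J1  (1-jn J1 has f-setter on 0)

dp_I1/dt = E_Se1/2 - p_I1/24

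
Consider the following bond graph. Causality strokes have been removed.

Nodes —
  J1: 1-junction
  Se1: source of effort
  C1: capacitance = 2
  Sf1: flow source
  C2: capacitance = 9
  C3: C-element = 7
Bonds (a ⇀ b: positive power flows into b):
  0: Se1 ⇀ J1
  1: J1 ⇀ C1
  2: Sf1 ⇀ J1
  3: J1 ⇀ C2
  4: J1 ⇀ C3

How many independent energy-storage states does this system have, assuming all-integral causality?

3  (C1, C2, C3 all integral)

b0 stroke at J1  (Se1 (Se) sets effort on bond)
b2 stroke at Sf1  (Sf1: flow source, stroke at near end)
b1 stroke at J1  (common-f at J1 fixed by 2)
b3 stroke at J1  (J1: bond 2 brought flow, rest push out)
b4 stroke at J1  (1-jn J1 has f-setter on 2)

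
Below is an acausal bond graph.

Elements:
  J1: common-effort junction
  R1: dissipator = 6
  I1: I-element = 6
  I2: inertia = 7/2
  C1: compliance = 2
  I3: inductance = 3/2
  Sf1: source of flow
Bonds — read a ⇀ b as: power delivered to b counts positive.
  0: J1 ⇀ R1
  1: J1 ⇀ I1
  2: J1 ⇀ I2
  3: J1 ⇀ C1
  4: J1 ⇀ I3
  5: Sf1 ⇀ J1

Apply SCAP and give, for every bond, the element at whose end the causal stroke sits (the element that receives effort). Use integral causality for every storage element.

bond 0 →R1
bond 1 →I1
bond 2 →I2
bond 3 →J1
bond 4 →I3
bond 5 →Sf1

b5 stroke at Sf1  (source Sf1 imposes f)
b1 stroke at I1  (I1 outputs flow p/I1)
b2 stroke at I2  (I2: I, integral causality)
b3 stroke at J1  (C1 outputs effort q/C1)
b0 stroke at R1  (J1: bond 3 brought effort, rest push out)
b4 stroke at I3  (0-jn J1 has e-setter on 3)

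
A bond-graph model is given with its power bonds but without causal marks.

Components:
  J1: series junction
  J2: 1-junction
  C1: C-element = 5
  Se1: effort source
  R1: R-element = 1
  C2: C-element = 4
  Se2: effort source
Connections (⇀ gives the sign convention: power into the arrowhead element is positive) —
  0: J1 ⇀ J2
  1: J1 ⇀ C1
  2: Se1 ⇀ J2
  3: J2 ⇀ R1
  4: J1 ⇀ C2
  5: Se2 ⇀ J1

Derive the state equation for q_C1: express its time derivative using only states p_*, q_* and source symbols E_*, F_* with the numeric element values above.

dq_C1/dt = E_Se1 + E_Se2 - q_C1/5 - q_C2/4

β2 stroke at J2  (Se1 (Se) sets effort on bond)
β5 stroke at J1  (Se2 fixes effort; stroke away)
β1 stroke at J1  (prefer integral on C1)
β4 stroke at J1  (C2 integral (e out))
β0 stroke at J2  (J1 needs exactly one f-in)
β3 stroke at R1  (only one flow-in slot at J2)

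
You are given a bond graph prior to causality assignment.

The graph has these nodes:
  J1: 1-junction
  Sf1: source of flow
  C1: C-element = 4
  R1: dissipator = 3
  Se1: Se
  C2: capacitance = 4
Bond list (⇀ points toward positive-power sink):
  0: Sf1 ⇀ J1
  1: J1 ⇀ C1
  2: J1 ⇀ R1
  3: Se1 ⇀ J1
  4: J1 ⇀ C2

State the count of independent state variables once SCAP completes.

bond 0 →Sf1  (Sf1: flow source, stroke at near end)
bond 3 →J1  (source Se1 imposes e)
bond 1 →J1  (common-f at J1 fixed by 0)
bond 2 →J1  (1-jn J1 has f-setter on 0)
bond 4 →J1  (1-jn J1 has f-setter on 0)

2  (C1, C2 all integral)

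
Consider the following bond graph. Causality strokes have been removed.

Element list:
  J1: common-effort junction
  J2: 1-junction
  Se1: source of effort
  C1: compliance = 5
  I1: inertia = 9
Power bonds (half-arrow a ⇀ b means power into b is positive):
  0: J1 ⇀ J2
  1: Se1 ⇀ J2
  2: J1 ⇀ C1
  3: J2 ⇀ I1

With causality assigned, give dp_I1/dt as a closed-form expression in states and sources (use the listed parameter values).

dp_I1/dt = E_Se1 + q_C1/5

#1 |J2  (source Se1 imposes e)
#2 |J1  (C1 integral (e out))
#0 |J2  (J1 effort already set via bond 2)
#3 |I1  (J2 needs exactly one f-in)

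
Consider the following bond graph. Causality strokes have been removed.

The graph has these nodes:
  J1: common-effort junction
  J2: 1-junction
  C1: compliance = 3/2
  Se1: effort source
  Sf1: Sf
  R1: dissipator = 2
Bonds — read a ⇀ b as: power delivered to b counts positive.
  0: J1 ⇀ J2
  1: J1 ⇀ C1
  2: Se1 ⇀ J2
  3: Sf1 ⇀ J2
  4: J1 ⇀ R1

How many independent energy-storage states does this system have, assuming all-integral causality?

1  (C1 all integral)

bond 2 stroke at J2  (source Se1 imposes e)
bond 3 stroke at Sf1  (Sf1 (Sf) sets flow on bond)
bond 0 stroke at J2  (1-jn J2 has f-setter on 3)
bond 1 stroke at J1  (C1 integral (e out))
bond 4 stroke at R1  (common-e at J1 fixed by 1)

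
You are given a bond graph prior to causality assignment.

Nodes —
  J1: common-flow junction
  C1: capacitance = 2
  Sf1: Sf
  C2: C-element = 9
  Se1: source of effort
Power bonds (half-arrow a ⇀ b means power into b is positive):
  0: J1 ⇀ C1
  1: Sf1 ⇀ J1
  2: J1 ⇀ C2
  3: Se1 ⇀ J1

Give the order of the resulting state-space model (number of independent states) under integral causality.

2  (C1, C2 all integral)

β1 |Sf1  (Sf1 fixes flow; stroke at Sf1)
β3 |J1  (Se1 (Se) sets effort on bond)
β0 |J1  (1-jn J1 has f-setter on 1)
β2 |J1  (J1: bond 1 brought flow, rest push out)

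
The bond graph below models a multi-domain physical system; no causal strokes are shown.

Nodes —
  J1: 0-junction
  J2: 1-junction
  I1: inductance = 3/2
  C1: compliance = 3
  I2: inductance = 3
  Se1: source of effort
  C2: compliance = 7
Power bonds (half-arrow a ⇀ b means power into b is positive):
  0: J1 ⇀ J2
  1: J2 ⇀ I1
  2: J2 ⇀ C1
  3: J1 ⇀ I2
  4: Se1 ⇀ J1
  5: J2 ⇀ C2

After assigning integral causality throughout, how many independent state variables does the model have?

4  (C1, C2, I1, I2 all integral)

b4 stroke at J1  (Se1: effort source, stroke at far end)
b0 stroke at J2  (0-jn J1 has e-setter on 4)
b3 stroke at I2  (0-jn J1 has e-setter on 4)
b1 stroke at I1  (prefer integral on I1)
b2 stroke at J2  (J2 flow already set via bond 1)
b5 stroke at J2  (common-f at J2 fixed by 1)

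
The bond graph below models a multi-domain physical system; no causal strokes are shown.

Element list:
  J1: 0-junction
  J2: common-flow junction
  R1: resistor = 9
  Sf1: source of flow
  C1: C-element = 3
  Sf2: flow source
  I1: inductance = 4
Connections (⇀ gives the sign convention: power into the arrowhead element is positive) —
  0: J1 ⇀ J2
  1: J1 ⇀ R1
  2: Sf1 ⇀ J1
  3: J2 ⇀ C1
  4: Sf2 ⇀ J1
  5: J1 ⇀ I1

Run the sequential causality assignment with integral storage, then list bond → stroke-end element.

β2 stroke at Sf1  (Sf1 fixes flow; stroke at Sf1)
β4 stroke at Sf2  (source Sf2 imposes f)
β3 stroke at J2  (C1 outputs effort q/C1)
β0 stroke at J1  (only one flow-in slot at J2)
β1 stroke at R1  (J1: bond 0 brought effort, rest push out)
β5 stroke at I1  (common-e at J1 fixed by 0)

b0 stroke at J1
b1 stroke at R1
b2 stroke at Sf1
b3 stroke at J2
b4 stroke at Sf2
b5 stroke at I1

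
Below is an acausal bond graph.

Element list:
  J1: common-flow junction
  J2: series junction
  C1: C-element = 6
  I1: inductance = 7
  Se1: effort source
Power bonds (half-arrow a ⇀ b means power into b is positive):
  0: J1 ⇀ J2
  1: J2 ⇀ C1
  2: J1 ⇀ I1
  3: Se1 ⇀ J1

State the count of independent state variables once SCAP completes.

bond 3 →J1  (Se1 fixes effort; stroke away)
bond 1 →J2  (prefer integral on C1)
bond 0 →J1  (J2 needs exactly one f-in)
bond 2 →I1  (J1: last free bond brings flow in)

2  (C1, I1 all integral)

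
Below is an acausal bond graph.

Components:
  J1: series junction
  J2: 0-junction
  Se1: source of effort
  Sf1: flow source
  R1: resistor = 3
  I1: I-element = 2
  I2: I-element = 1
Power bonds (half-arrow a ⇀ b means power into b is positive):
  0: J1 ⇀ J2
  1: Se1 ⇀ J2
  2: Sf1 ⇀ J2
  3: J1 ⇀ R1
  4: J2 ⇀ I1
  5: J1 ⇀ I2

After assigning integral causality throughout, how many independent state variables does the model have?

2  (I1, I2 all integral)

#1 →J2  (Se1 fixes effort; stroke away)
#2 →Sf1  (source Sf1 imposes f)
#0 →J1  (common-e at J2 fixed by 1)
#4 →I1  (0-jn J2 has e-setter on 1)
#5 →I2  (I2 outputs flow p/I2)
#3 →J1  (1-jn J1 has f-setter on 5)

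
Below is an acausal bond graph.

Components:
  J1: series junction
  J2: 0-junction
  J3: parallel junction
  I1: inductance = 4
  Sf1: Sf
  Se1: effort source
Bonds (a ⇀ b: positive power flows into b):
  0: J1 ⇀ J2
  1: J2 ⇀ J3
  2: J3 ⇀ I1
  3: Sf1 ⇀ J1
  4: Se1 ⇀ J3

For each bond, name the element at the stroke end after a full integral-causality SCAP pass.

bond 3 |Sf1  (source Sf1 imposes f)
bond 4 |J3  (Se1: effort source, stroke at far end)
bond 0 |J1  (J1 flow already set via bond 3)
bond 1 |J2  (J2 needs exactly one e-in)
bond 2 |I1  (0-jn J3 has e-setter on 4)

β0 →J1
β1 →J2
β2 →I1
β3 →Sf1
β4 →J3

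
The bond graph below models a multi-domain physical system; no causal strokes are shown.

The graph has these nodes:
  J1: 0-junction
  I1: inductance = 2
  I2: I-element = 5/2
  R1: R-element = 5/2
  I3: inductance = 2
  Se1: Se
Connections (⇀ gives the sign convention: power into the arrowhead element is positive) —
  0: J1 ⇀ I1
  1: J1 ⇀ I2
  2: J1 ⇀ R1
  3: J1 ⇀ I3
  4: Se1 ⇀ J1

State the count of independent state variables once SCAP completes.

3  (I1, I2, I3 all integral)

b4 |J1  (source Se1 imposes e)
b0 |I1  (J1: bond 4 brought effort, rest push out)
b1 |I2  (J1: bond 4 brought effort, rest push out)
b2 |R1  (J1 effort already set via bond 4)
b3 |I3  (J1: bond 4 brought effort, rest push out)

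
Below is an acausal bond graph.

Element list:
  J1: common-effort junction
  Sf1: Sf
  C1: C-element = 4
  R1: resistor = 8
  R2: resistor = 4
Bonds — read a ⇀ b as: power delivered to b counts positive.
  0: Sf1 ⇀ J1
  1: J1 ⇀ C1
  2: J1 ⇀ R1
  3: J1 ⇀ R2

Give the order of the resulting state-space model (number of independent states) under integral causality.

1  (C1 all integral)

β0 stroke→Sf1  (Sf1 (Sf) sets flow on bond)
β1 stroke→J1  (C1 outputs effort q/C1)
β2 stroke→R1  (0-jn J1 has e-setter on 1)
β3 stroke→R2  (common-e at J1 fixed by 1)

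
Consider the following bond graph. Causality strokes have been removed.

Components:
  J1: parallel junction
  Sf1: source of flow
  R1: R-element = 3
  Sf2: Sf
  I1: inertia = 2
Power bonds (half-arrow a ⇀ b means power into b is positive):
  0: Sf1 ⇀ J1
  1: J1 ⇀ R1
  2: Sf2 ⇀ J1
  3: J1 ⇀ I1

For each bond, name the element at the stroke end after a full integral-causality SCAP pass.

#0 stroke at Sf1
#1 stroke at J1
#2 stroke at Sf2
#3 stroke at I1

b0 stroke→Sf1  (Sf1 fixes flow; stroke at Sf1)
b2 stroke→Sf2  (Sf2 fixes flow; stroke at Sf2)
b3 stroke→I1  (I1 outputs flow p/I1)
b1 stroke→J1  (J1: last free bond brings effort in)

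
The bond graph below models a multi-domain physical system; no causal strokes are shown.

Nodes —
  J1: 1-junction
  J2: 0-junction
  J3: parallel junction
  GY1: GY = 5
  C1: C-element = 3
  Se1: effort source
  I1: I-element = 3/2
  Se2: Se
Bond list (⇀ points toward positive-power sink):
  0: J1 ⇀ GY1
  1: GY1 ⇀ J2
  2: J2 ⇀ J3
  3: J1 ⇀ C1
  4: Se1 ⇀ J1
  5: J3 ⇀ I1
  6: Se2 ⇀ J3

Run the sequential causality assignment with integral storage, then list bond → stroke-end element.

β4 stroke at J1  (Se1 (Se) sets effort on bond)
β6 stroke at J3  (Se2: effort source, stroke at far end)
β2 stroke at J2  (0-jn J3 has e-setter on 6)
β5 stroke at I1  (J3: bond 6 brought effort, rest push out)
β1 stroke at GY1  (J2 effort already set via bond 2)
β0 stroke at GY1  (GY GY1: same side as bond 1)
β3 stroke at J1  (1-jn J1 has f-setter on 0)

#0 stroke→GY1
#1 stroke→GY1
#2 stroke→J2
#3 stroke→J1
#4 stroke→J1
#5 stroke→I1
#6 stroke→J3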